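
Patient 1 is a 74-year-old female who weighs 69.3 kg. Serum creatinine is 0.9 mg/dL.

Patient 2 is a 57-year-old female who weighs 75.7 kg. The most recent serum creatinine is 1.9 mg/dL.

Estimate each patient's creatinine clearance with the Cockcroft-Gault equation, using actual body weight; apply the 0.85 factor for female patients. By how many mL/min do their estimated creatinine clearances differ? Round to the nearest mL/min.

Patient 1: CrCl = (140 − 74) × 69.3 / (72 × 0.9) × 0.85 = 4573.8 / 64.80 × 0.85 ≈ 60.0 mL/min
Patient 2: CrCl = (140 − 57) × 75.7 / (72 × 1.9) × 0.85 = 6283.1 / 136.80 × 0.85 ≈ 39.0 mL/min
|60.0 − 39.0| = 21.0 mL/min

21 mL/min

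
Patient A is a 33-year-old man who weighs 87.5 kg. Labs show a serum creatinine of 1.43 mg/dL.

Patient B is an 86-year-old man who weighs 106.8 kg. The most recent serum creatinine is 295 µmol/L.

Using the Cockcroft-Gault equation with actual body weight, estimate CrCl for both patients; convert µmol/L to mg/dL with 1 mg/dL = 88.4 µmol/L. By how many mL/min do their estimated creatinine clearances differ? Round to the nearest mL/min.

Patient A: CrCl = (140 − 33) × 87.5 / (72 × 1.43) = 9362.5 / 102.96 ≈ 90.9 mL/min
Patient B: SCr = 295 / 88.4 = 3.337 mg/dL
Patient B: CrCl = (140 − 86) × 106.8 / (72 × 3.337) = 5767.2 / 240.26 ≈ 24.0 mL/min
|90.9 − 24.0| = 66.9 mL/min

67 mL/min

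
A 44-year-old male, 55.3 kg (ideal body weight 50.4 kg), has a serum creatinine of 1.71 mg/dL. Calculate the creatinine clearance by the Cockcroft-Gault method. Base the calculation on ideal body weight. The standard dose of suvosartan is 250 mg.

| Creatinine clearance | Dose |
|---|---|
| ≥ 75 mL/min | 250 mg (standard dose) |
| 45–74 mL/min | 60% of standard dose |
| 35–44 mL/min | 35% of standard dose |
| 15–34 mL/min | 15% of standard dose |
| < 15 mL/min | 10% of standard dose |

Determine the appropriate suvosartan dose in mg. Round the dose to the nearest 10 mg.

90 mg

CrCl = (140 − 44) × 50.4 / (72 × 1.71) = 4838.4 / 123.12 ≈ 39.3 mL/min
CrCl ≈ 39 mL/min → bracket 35–44 mL/min.
35% of 250 mg = 87.5 mg → 90 mg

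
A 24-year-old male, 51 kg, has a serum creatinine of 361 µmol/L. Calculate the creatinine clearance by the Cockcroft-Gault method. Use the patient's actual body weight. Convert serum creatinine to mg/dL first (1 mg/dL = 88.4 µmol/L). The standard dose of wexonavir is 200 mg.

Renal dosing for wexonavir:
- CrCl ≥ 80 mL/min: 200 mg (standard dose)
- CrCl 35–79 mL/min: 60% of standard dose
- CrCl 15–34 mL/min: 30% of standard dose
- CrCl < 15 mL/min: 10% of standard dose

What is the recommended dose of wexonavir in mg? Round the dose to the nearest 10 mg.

SCr = 361 / 88.4 = 4.084 mg/dL
CrCl = (140 − 24) × 51 / (72 × 4.084) = 5916.0 / 294.05 ≈ 20.1 mL/min
CrCl ≈ 20 mL/min → bracket 15–34 mL/min.
30% of 200 mg = 60 mg

60 mg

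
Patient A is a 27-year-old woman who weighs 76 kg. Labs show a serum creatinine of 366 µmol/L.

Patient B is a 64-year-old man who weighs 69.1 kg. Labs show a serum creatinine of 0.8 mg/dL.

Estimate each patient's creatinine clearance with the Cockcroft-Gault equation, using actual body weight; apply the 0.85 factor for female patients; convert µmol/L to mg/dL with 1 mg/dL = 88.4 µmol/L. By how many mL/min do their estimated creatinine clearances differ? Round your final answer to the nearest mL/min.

Patient A: SCr = 366 / 88.4 = 4.14 mg/dL
Patient A: CrCl = (140 − 27) × 76 / (72 × 4.14) × 0.85 = 8588.0 / 298.08 × 0.85 ≈ 24.5 mL/min
Patient B: CrCl = (140 − 64) × 69.1 / (72 × 0.8) = 5251.6 / 57.60 ≈ 91.2 mL/min
|24.5 − 91.2| = 66.7 mL/min

67 mL/min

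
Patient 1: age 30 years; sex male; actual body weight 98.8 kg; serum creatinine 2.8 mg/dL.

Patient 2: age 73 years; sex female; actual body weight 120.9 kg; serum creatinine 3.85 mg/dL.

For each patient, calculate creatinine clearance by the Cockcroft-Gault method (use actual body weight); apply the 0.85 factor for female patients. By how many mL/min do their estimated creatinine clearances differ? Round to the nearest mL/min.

29 mL/min

Patient 1: CrCl = (140 − 30) × 98.8 / (72 × 2.8) = 10868.0 / 201.60 ≈ 53.9 mL/min
Patient 2: CrCl = (140 − 73) × 120.9 / (72 × 3.85) × 0.85 = 8100.3 / 277.20 × 0.85 ≈ 24.8 mL/min
|53.9 − 24.8| = 29.1 mL/min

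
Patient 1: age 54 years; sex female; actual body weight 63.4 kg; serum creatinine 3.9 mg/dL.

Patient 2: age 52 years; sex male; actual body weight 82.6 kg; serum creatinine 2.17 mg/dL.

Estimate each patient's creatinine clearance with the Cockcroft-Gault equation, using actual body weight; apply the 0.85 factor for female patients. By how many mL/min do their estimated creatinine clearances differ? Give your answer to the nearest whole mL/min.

Patient 1: CrCl = (140 − 54) × 63.4 / (72 × 3.9) × 0.85 = 5452.4 / 280.80 × 0.85 ≈ 16.5 mL/min
Patient 2: CrCl = (140 − 52) × 82.6 / (72 × 2.17) = 7268.8 / 156.24 ≈ 46.5 mL/min
|16.5 − 46.5| = 30.0 mL/min

30 mL/min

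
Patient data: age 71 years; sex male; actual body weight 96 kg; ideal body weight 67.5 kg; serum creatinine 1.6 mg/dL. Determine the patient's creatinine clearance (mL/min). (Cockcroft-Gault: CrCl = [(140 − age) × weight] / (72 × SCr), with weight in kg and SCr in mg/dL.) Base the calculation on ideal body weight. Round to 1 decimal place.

40.4 mL/min

CrCl = (140 − 71) × 67.5 / (72 × 1.6) = 4657.5 / 115.20 ≈ 40.4 mL/min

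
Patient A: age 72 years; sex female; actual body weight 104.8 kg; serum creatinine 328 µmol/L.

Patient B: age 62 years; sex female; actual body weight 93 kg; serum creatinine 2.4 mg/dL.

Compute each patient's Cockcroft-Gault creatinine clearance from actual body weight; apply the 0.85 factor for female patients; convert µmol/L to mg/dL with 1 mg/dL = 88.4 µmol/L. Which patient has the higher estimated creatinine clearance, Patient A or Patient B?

Patient B

Patient A: SCr = 328 / 88.4 = 3.71 mg/dL
Patient A: CrCl = (140 − 72) × 104.8 / (72 × 3.71) × 0.85 = 7126.4 / 267.12 × 0.85 ≈ 22.7 mL/min
Patient B: CrCl = (140 − 62) × 93 / (72 × 2.4) × 0.85 = 7254.0 / 172.80 × 0.85 ≈ 35.7 mL/min
22.7 vs 35.7 mL/min → Patient B is higher.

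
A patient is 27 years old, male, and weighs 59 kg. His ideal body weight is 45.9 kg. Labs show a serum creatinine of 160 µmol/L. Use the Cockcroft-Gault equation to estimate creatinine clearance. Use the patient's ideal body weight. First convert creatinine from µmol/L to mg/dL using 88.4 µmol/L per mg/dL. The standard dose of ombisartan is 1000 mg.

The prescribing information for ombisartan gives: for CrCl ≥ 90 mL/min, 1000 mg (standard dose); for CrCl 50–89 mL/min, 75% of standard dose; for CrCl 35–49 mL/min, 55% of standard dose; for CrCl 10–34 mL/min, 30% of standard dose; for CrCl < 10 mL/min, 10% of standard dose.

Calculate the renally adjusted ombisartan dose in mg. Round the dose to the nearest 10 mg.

550 mg

SCr = 160 / 88.4 = 1.81 mg/dL
CrCl = (140 − 27) × 45.9 / (72 × 1.81) = 5186.7 / 130.32 ≈ 39.8 mL/min
CrCl ≈ 40 mL/min → bracket 35–49 mL/min.
55% of 1000 mg = 550 mg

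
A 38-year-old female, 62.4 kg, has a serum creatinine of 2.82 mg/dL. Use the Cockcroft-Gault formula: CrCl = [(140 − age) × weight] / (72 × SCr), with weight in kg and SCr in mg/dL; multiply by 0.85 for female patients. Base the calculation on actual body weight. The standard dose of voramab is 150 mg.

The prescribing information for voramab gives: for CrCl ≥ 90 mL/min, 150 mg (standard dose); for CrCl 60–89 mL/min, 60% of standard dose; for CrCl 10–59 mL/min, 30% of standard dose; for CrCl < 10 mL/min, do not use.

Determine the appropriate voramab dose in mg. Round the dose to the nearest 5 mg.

CrCl = (140 − 38) × 62.4 / (72 × 2.82) × 0.85 = 6364.8 / 203.04 × 0.85 ≈ 26.6 mL/min
CrCl ≈ 27 mL/min → bracket 10–59 mL/min.
30% of 150 mg = 45 mg

45 mg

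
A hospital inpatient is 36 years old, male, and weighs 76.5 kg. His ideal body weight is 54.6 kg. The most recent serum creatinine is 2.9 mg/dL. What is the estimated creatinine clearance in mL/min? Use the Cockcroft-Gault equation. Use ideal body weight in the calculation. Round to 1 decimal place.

CrCl = (140 − 36) × 54.6 / (72 × 2.9) = 5678.4 / 208.80 ≈ 27.2 mL/min

27.2 mL/min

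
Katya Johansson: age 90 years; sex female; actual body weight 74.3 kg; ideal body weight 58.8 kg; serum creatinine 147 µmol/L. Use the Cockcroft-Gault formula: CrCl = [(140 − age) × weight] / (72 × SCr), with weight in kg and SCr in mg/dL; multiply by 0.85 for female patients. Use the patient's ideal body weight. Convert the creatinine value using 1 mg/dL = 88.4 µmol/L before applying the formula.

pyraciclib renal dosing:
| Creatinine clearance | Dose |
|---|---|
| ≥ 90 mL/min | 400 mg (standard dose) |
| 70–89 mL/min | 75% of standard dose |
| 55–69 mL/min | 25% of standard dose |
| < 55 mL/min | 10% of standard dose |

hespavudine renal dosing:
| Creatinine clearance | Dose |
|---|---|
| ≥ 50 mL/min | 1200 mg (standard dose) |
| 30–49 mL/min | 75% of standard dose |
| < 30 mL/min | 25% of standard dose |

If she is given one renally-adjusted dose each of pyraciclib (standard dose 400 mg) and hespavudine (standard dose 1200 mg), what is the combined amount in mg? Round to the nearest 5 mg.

340 mg

SCr = 147 / 88.4 = 1.663 mg/dL
CrCl = (140 − 90) × 58.8 / (72 × 1.663) × 0.85 = 2940.0 / 119.74 × 0.85 ≈ 20.9 mL/min
CrCl ≈ 21 mL/min.
pyraciclib: < 55 mL/min → 10% of 400 mg = 40 mg.
hespavudine: < 30 mL/min → 25% of 1200 mg = 300 mg.
Total = 40 + 300 = 340 mg.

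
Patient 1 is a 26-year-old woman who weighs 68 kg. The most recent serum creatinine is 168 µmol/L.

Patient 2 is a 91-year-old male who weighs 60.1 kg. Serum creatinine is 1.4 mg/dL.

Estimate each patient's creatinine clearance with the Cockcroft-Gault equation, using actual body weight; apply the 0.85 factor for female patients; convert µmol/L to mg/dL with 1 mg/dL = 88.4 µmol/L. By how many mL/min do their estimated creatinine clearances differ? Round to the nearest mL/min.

19 mL/min

Patient 1: SCr = 168 / 88.4 = 1.9 mg/dL
Patient 1: CrCl = (140 − 26) × 68 / (72 × 1.9) × 0.85 = 7752.0 / 136.80 × 0.85 ≈ 48.2 mL/min
Patient 2: CrCl = (140 − 91) × 60.1 / (72 × 1.4) = 2944.9 / 100.80 ≈ 29.2 mL/min
|48.2 − 29.2| = 19.0 mL/min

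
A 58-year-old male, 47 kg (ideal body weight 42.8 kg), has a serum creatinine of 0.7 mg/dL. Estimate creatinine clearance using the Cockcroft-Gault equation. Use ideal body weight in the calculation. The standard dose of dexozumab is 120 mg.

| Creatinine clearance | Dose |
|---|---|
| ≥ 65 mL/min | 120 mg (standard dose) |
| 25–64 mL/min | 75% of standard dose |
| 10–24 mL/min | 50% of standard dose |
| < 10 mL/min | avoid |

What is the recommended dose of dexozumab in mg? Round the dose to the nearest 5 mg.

120 mg

CrCl = (140 − 58) × 42.8 / (72 × 0.7) = 3509.6 / 50.40 ≈ 69.6 mL/min
CrCl ≈ 70 mL/min → bracket ≥ 65 mL/min.
100% of 120 mg = 120 mg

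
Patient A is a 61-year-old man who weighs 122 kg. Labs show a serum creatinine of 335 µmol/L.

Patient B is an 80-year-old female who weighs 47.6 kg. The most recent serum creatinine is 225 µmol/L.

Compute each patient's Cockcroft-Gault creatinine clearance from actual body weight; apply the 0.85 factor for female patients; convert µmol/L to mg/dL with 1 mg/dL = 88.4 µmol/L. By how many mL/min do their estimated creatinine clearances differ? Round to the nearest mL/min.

22 mL/min

Patient A: SCr = 335 / 88.4 = 3.79 mg/dL
Patient A: CrCl = (140 − 61) × 122 / (72 × 3.79) = 9638.0 / 272.88 ≈ 35.3 mL/min
Patient B: SCr = 225 / 88.4 = 2.545 mg/dL
Patient B: CrCl = (140 − 80) × 47.6 / (72 × 2.545) × 0.85 = 2856.0 / 183.24 × 0.85 ≈ 13.2 mL/min
|35.3 − 13.2| = 22.1 mL/min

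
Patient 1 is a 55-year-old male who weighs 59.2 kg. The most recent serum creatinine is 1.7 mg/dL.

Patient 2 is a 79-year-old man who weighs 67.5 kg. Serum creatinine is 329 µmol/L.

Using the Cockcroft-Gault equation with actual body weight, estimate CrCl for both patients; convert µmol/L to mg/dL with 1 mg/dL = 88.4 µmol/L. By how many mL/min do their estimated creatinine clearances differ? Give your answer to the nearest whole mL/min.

Patient 1: CrCl = (140 − 55) × 59.2 / (72 × 1.7) = 5032.0 / 122.40 ≈ 41.1 mL/min
Patient 2: SCr = 329 / 88.4 = 3.722 mg/dL
Patient 2: CrCl = (140 − 79) × 67.5 / (72 × 3.722) = 4117.5 / 267.98 ≈ 15.4 mL/min
|41.1 − 15.4| = 25.7 mL/min

26 mL/min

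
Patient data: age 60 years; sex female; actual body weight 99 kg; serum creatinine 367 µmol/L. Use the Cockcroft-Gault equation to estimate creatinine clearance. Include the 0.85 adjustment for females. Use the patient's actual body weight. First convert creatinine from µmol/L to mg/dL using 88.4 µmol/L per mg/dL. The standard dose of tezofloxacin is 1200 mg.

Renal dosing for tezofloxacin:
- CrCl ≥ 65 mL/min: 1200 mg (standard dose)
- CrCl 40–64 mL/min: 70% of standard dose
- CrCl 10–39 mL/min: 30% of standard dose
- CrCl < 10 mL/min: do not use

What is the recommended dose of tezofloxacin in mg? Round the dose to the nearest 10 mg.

SCr = 367 / 88.4 = 4.152 mg/dL
CrCl = (140 − 60) × 99 / (72 × 4.152) × 0.85 = 7920.0 / 298.94 × 0.85 ≈ 22.5 mL/min
CrCl ≈ 23 mL/min → bracket 10–39 mL/min.
30% of 1200 mg = 360 mg

360 mg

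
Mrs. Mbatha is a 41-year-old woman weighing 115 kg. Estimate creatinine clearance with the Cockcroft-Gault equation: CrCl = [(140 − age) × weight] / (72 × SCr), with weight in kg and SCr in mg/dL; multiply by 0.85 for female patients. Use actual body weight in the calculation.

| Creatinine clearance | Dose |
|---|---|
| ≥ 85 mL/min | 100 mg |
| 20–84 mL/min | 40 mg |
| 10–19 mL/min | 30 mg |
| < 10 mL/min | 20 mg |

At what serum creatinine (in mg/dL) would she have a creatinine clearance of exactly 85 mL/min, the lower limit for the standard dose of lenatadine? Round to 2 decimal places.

1.58 mg/dL

Standard dose requires CrCl ≥ 85 mL/min.
Set (140 − 41) × 115 × 0.85 / (72 × SCr) = 85
SCr = (140 − 41) × 115 × 0.85 / (72 × 85) = 1.581 mg/dL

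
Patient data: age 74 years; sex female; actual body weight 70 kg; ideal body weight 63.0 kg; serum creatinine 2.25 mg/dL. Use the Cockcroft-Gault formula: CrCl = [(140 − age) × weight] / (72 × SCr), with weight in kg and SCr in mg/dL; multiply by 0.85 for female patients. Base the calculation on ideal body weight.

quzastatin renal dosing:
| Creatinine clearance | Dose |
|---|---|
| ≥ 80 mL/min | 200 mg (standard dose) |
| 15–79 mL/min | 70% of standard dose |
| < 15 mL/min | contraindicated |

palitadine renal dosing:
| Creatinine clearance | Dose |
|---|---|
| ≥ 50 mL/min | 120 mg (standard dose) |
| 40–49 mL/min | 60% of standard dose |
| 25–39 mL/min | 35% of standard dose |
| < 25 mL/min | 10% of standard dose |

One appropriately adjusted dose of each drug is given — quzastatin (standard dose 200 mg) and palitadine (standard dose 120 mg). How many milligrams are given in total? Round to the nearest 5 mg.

150 mg

CrCl = (140 − 74) × 63 / (72 × 2.25) × 0.85 = 4158.0 / 162.00 × 0.85 ≈ 21.8 mL/min
CrCl ≈ 22 mL/min.
quzastatin: 15–79 mL/min → 70% of 200 mg = 140 mg.
palitadine: < 25 mL/min → 10% of 120 mg = 12 mg.
Total = 140 + 12 = 152 mg.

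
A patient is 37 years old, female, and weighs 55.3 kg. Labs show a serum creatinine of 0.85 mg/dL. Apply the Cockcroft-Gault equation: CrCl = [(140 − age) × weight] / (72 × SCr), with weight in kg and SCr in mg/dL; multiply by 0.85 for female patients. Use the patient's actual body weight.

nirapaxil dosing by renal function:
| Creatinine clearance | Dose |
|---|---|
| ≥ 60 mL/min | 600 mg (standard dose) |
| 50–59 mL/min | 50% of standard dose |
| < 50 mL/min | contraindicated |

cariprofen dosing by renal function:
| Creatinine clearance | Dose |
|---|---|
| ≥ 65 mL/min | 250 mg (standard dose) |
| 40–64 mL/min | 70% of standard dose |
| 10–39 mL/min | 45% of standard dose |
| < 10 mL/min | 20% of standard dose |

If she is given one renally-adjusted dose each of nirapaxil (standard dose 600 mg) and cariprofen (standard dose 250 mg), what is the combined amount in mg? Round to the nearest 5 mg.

CrCl = (140 − 37) × 55.3 / (72 × 0.85) × 0.85 = 5695.9 / 61.20 × 0.85 ≈ 79.1 mL/min
CrCl ≈ 79 mL/min.
nirapaxil: ≥ 60 mL/min → 100% of 600 mg = 600 mg.
cariprofen: ≥ 65 mL/min → 100% of 250 mg = 250 mg.
Total = 600 + 250 = 850 mg.

850 mg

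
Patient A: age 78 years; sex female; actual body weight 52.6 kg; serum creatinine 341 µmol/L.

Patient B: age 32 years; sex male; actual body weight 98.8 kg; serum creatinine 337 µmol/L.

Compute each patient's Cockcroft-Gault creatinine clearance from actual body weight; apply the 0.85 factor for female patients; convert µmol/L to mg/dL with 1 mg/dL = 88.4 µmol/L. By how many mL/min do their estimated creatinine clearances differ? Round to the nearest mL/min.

29 mL/min

Patient A: SCr = 341 / 88.4 = 3.857 mg/dL
Patient A: CrCl = (140 − 78) × 52.6 / (72 × 3.857) × 0.85 = 3261.2 / 277.70 × 0.85 ≈ 10.0 mL/min
Patient B: SCr = 337 / 88.4 = 3.812 mg/dL
Patient B: CrCl = (140 − 32) × 98.8 / (72 × 3.812) = 10670.4 / 274.46 ≈ 38.9 mL/min
|10.0 − 38.9| = 28.9 mL/min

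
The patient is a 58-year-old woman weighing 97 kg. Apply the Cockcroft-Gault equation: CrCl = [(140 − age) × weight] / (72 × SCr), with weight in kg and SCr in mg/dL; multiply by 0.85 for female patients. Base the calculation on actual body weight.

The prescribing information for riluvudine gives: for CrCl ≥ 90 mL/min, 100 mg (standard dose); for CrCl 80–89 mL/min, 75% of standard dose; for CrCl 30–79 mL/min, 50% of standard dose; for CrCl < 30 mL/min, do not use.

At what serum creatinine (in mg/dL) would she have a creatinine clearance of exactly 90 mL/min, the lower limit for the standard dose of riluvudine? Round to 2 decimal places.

1.04 mg/dL

Standard dose requires CrCl ≥ 90 mL/min.
Set (140 − 58) × 97 × 0.85 / (72 × SCr) = 90
SCr = (140 − 58) × 97 × 0.85 / (72 × 90) = 1.043 mg/dL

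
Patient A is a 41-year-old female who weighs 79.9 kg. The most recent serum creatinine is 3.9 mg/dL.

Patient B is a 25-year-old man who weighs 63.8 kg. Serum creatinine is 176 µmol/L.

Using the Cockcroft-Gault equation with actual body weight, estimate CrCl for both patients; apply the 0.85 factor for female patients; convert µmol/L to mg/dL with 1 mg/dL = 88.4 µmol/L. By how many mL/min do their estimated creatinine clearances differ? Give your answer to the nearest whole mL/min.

Patient A: CrCl = (140 − 41) × 79.9 / (72 × 3.9) × 0.85 = 7910.1 / 280.80 × 0.85 ≈ 23.9 mL/min
Patient B: SCr = 176 / 88.4 = 1.991 mg/dL
Patient B: CrCl = (140 − 25) × 63.8 / (72 × 1.991) = 7337.0 / 143.35 ≈ 51.2 mL/min
|23.9 − 51.2| = 27.3 mL/min

27 mL/min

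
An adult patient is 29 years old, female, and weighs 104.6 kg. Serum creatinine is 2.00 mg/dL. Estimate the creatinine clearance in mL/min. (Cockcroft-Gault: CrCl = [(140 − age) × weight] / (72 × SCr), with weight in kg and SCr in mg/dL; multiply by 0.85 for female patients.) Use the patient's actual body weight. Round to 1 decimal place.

68.5 mL/min

CrCl = (140 − 29) × 104.6 / (72 × 2) × 0.85 = 11610.6 / 144.00 × 0.85 ≈ 68.5 mL/min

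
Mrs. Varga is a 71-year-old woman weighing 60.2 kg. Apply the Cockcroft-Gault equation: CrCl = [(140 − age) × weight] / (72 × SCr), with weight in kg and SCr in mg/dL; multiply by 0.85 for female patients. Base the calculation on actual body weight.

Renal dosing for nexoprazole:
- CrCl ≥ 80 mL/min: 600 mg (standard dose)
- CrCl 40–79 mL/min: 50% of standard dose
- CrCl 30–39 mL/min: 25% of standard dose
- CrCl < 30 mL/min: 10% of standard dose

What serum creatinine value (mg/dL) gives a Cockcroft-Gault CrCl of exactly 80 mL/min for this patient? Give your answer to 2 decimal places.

0.61 mg/dL

Standard dose requires CrCl ≥ 80 mL/min.
Set (140 − 71) × 60.2 × 0.85 / (72 × SCr) = 80
SCr = (140 − 71) × 60.2 × 0.85 / (72 × 80) = 0.613 mg/dL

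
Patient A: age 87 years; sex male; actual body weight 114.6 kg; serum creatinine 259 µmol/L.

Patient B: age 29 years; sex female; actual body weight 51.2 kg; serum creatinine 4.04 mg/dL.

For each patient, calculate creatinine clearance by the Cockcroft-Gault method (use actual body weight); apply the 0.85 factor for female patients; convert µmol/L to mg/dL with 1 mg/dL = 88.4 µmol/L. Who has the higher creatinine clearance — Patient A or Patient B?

Patient A: SCr = 259 / 88.4 = 2.93 mg/dL
Patient A: CrCl = (140 − 87) × 114.6 / (72 × 2.93) = 6073.8 / 210.96 ≈ 28.8 mL/min
Patient B: CrCl = (140 − 29) × 51.2 / (72 × 4.04) × 0.85 = 5683.2 / 290.88 × 0.85 ≈ 16.6 mL/min
28.8 vs 16.6 mL/min → Patient A is higher.

Patient A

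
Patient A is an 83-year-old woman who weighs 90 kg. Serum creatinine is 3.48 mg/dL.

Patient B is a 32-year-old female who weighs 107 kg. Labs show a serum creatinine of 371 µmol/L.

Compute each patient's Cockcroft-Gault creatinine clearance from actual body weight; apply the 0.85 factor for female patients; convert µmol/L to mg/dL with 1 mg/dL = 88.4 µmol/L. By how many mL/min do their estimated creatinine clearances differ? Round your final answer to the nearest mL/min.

Patient A: CrCl = (140 − 83) × 90 / (72 × 3.48) × 0.85 = 5130.0 / 250.56 × 0.85 ≈ 17.4 mL/min
Patient B: SCr = 371 / 88.4 = 4.197 mg/dL
Patient B: CrCl = (140 − 32) × 107 / (72 × 4.197) × 0.85 = 11556.0 / 302.18 × 0.85 ≈ 32.5 mL/min
|17.4 − 32.5| = 15.1 mL/min

15 mL/min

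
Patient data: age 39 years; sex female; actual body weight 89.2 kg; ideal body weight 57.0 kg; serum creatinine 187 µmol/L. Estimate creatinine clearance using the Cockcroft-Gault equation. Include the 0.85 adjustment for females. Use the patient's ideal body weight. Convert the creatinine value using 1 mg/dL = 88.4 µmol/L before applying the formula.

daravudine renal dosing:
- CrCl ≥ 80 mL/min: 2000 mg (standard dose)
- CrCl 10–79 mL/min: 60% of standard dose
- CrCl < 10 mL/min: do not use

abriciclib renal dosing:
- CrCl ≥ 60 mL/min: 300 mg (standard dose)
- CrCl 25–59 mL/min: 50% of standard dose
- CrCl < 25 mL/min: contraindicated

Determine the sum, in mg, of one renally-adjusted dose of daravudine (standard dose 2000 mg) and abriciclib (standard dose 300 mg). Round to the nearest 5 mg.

SCr = 187 / 88.4 = 2.115 mg/dL
CrCl = (140 − 39) × 57 / (72 × 2.115) × 0.85 = 5757.0 / 152.28 × 0.85 ≈ 32.1 mL/min
CrCl ≈ 32 mL/min.
daravudine: 10–79 mL/min → 60% of 2000 mg = 1200 mg.
abriciclib: 25–59 mL/min → 50% of 300 mg = 150 mg.
Total = 1200 + 150 = 1350 mg.

1350 mg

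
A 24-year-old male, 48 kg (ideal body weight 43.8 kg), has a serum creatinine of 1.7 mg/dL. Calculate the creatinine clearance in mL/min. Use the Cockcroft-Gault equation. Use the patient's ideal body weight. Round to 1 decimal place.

CrCl = (140 − 24) × 43.8 / (72 × 1.7) = 5080.8 / 122.40 ≈ 41.5 mL/min

41.5 mL/min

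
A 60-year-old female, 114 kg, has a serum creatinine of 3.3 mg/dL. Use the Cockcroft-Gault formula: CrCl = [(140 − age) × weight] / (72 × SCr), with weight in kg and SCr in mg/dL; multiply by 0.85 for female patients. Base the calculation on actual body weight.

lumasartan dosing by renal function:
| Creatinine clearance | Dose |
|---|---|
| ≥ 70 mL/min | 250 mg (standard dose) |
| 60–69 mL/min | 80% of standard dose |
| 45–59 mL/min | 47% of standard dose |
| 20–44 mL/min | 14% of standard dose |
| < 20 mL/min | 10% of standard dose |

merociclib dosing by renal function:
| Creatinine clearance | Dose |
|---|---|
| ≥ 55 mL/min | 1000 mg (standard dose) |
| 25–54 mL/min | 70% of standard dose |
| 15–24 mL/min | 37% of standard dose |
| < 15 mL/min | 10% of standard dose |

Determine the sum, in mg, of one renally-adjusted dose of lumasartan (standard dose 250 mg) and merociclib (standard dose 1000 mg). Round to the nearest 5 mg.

735 mg

CrCl = (140 − 60) × 114 / (72 × 3.3) × 0.85 = 9120.0 / 237.60 × 0.85 ≈ 32.6 mL/min
CrCl ≈ 33 mL/min.
lumasartan: 20–44 mL/min → 14% of 250 mg = 35 mg.
merociclib: 25–54 mL/min → 70% of 1000 mg = 700 mg.
Total = 35 + 700 = 735 mg.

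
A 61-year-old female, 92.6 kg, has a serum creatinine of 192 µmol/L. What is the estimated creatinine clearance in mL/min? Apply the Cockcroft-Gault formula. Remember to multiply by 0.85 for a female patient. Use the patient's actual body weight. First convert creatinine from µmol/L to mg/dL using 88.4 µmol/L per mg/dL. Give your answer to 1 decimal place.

SCr = 192 / 88.4 = 2.172 mg/dL
CrCl = (140 − 61) × 92.6 / (72 × 2.172) × 0.85 = 7315.4 / 156.38 × 0.85 ≈ 39.8 mL/min

39.8 mL/min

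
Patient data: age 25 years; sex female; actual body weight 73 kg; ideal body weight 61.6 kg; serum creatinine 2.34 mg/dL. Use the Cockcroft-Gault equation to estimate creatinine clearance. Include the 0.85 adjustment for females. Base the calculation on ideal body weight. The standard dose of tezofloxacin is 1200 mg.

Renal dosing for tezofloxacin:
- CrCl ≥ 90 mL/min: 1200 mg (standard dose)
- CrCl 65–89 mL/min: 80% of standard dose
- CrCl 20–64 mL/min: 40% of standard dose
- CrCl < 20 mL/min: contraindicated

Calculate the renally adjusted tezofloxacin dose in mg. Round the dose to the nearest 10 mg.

480 mg

CrCl = (140 − 25) × 61.6 / (72 × 2.34) × 0.85 = 7084.0 / 168.48 × 0.85 ≈ 35.7 mL/min
CrCl ≈ 36 mL/min → bracket 20–64 mL/min.
40% of 1200 mg = 480 mg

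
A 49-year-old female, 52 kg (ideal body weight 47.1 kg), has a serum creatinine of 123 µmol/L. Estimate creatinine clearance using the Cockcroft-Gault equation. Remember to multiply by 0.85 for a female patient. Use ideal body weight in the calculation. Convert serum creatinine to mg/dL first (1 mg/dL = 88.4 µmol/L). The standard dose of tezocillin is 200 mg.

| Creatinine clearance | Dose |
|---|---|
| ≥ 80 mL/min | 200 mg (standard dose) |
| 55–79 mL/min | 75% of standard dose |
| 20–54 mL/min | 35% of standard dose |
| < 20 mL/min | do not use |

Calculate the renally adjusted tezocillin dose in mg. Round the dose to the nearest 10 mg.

SCr = 123 / 88.4 = 1.391 mg/dL
CrCl = (140 − 49) × 47.1 / (72 × 1.391) × 0.85 = 4286.1 / 100.15 × 0.85 ≈ 36.4 mL/min
CrCl ≈ 36 mL/min → bracket 20–54 mL/min.
35% of 200 mg = 70 mg

70 mg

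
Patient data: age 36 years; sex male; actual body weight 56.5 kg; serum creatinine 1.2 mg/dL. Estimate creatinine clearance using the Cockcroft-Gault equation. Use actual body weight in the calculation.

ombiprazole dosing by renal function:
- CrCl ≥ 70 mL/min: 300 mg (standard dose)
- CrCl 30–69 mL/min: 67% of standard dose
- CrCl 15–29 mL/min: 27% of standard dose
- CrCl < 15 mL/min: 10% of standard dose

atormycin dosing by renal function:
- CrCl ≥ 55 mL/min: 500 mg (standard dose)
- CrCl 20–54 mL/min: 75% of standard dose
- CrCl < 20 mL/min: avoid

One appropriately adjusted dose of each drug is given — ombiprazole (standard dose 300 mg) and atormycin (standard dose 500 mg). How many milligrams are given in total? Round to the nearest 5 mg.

700 mg

CrCl = (140 − 36) × 56.5 / (72 × 1.2) = 5876.0 / 86.40 ≈ 68.0 mL/min
CrCl ≈ 68 mL/min.
ombiprazole: 30–69 mL/min → 67% of 300 mg = 201 mg.
atormycin: ≥ 55 mL/min → 100% of 500 mg = 500 mg.
Total = 201 + 500 = 701 mg.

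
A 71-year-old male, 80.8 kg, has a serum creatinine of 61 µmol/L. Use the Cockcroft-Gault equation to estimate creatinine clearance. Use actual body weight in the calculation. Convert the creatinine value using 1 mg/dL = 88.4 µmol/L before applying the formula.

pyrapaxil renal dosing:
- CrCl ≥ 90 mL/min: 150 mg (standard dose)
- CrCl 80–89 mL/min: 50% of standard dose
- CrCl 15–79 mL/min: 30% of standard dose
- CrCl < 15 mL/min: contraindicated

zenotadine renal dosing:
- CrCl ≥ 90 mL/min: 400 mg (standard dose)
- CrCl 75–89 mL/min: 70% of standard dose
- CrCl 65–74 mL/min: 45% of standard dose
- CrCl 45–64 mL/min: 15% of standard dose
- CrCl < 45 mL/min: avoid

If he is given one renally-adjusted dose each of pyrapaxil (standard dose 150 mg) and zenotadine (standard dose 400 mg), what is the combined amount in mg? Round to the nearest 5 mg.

550 mg

SCr = 61 / 88.4 = 0.69 mg/dL
CrCl = (140 − 71) × 80.8 / (72 × 0.69) = 5575.2 / 49.68 ≈ 112.2 mL/min
CrCl ≈ 112 mL/min.
pyrapaxil: ≥ 90 mL/min → 100% of 150 mg = 150 mg.
zenotadine: ≥ 90 mL/min → 100% of 400 mg = 400 mg.
Total = 150 + 400 = 550 mg.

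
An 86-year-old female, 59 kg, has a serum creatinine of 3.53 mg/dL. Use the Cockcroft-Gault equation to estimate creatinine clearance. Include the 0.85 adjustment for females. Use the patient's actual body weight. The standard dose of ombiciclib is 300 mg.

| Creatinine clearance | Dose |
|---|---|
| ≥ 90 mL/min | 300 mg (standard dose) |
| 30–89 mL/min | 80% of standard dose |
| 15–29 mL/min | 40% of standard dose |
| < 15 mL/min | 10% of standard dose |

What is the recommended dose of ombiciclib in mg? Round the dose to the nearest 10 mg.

30 mg

CrCl = (140 − 86) × 59 / (72 × 3.53) × 0.85 = 3186.0 / 254.16 × 0.85 ≈ 10.7 mL/min
CrCl ≈ 11 mL/min → bracket < 15 mL/min.
10% of 300 mg = 30 mg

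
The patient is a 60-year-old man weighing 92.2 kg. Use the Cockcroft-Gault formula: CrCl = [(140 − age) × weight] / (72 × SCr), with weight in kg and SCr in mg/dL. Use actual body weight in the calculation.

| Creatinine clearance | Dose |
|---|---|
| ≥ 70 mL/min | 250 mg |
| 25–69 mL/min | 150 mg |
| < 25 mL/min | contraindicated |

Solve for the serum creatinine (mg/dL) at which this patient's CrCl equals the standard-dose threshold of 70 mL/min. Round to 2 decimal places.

1.46 mg/dL

Standard dose requires CrCl ≥ 70 mL/min.
Set (140 − 60) × 92.2 / (72 × SCr) = 70
SCr = (140 − 60) × 92.2 / (72 × 70) = 1.463 mg/dL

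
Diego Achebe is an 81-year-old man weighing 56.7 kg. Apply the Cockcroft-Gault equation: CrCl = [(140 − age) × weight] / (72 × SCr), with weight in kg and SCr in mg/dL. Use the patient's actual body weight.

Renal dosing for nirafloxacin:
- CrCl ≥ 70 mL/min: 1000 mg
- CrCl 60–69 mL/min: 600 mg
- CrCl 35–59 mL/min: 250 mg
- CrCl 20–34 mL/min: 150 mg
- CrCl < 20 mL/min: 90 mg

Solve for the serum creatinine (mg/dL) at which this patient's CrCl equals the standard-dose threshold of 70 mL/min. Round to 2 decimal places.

Standard dose requires CrCl ≥ 70 mL/min.
Set (140 − 81) × 56.7 / (72 × SCr) = 70
SCr = (140 − 81) × 56.7 / (72 × 70) = 0.664 mg/dL

0.66 mg/dL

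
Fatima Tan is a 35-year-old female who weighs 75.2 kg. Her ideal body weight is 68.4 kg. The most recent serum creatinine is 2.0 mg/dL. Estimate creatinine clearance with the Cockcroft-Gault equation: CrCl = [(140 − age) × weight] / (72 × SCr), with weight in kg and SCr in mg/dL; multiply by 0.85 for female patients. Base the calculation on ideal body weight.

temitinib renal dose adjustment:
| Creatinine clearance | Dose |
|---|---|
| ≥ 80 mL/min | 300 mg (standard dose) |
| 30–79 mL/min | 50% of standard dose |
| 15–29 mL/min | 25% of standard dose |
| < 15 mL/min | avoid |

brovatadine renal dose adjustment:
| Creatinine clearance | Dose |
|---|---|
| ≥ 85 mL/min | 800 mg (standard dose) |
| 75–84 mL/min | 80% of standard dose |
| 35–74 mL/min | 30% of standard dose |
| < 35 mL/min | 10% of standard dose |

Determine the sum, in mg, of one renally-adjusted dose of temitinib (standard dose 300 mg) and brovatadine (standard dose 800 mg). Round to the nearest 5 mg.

CrCl = (140 − 35) × 68.4 / (72 × 2) × 0.85 = 7182.0 / 144.00 × 0.85 ≈ 42.4 mL/min
CrCl ≈ 42 mL/min.
temitinib: 30–79 mL/min → 50% of 300 mg = 150 mg.
brovatadine: 35–74 mL/min → 30% of 800 mg = 240 mg.
Total = 150 + 240 = 390 mg.

390 mg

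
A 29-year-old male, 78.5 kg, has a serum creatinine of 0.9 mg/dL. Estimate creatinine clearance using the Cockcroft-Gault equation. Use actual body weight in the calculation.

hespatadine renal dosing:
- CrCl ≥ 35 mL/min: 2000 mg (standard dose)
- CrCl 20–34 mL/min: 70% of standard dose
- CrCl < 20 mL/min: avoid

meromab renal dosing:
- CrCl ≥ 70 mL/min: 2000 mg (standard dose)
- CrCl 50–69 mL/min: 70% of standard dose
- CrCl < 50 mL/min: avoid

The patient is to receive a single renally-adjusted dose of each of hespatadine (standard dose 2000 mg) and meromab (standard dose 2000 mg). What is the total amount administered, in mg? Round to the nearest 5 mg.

CrCl = (140 − 29) × 78.5 / (72 × 0.9) = 8713.5 / 64.80 ≈ 134.5 mL/min
CrCl ≈ 134 mL/min.
hespatadine: ≥ 35 mL/min → 100% of 2000 mg = 2000 mg.
meromab: ≥ 70 mL/min → 100% of 2000 mg = 2000 mg.
Total = 2000 + 2000 = 4000 mg.

4000 mg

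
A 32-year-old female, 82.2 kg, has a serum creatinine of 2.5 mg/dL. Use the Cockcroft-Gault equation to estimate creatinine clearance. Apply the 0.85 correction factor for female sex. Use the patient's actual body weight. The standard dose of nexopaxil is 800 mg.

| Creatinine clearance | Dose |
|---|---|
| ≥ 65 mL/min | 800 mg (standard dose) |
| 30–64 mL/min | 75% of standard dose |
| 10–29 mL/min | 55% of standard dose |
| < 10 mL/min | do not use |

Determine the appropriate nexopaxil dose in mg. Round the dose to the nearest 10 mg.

CrCl = (140 − 32) × 82.2 / (72 × 2.5) × 0.85 = 8877.6 / 180.00 × 0.85 ≈ 41.9 mL/min
CrCl ≈ 42 mL/min → bracket 30–64 mL/min.
75% of 800 mg = 600 mg

600 mg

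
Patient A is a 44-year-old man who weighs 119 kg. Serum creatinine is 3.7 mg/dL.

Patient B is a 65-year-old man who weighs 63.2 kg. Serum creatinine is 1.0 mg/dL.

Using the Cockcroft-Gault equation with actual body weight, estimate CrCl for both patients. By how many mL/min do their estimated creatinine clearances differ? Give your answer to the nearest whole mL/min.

23 mL/min

Patient A: CrCl = (140 − 44) × 119 / (72 × 3.7) = 11424.0 / 266.40 ≈ 42.9 mL/min
Patient B: CrCl = (140 − 65) × 63.2 / (72 × 1) = 4740.0 / 72.00 ≈ 65.8 mL/min
|42.9 − 65.8| = 22.9 mL/min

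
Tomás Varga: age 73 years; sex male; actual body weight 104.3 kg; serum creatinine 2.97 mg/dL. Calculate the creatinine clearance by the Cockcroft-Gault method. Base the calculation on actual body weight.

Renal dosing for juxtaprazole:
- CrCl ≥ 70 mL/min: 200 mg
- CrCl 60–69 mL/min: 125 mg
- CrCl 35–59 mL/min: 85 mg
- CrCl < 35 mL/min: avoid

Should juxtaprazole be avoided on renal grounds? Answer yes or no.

yes

CrCl = (140 − 73) × 104.3 / (72 × 2.97) = 6988.1 / 213.84 ≈ 32.7 mL/min
CrCl ≈ 33 mL/min, which is < 35 mL/min.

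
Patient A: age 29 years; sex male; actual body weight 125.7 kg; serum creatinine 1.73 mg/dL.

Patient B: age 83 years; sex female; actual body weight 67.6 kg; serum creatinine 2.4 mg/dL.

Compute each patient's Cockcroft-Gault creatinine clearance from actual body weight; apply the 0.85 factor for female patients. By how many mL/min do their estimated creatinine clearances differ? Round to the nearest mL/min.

93 mL/min

Patient A: CrCl = (140 − 29) × 125.7 / (72 × 1.73) = 13952.7 / 124.56 ≈ 112.0 mL/min
Patient B: CrCl = (140 − 83) × 67.6 / (72 × 2.4) × 0.85 = 3853.2 / 172.80 × 0.85 ≈ 19.0 mL/min
|112.0 − 19.0| = 93.0 mL/min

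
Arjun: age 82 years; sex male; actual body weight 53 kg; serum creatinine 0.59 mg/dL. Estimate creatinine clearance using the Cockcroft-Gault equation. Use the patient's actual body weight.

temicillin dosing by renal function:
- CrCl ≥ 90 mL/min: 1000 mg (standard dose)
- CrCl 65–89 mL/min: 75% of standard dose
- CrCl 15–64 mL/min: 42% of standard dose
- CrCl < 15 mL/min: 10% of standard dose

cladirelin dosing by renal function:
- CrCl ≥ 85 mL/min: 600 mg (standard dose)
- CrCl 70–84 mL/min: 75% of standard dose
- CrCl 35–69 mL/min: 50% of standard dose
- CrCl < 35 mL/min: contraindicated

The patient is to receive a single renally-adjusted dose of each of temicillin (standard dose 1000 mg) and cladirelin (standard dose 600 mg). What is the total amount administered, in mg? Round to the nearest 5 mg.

CrCl = (140 − 82) × 53 / (72 × 0.59) = 3074.0 / 42.48 ≈ 72.4 mL/min
CrCl ≈ 72 mL/min.
temicillin: 65–89 mL/min → 75% of 1000 mg = 750 mg.
cladirelin: 70–84 mL/min → 75% of 600 mg = 450 mg.
Total = 750 + 450 = 1200 mg.

1200 mg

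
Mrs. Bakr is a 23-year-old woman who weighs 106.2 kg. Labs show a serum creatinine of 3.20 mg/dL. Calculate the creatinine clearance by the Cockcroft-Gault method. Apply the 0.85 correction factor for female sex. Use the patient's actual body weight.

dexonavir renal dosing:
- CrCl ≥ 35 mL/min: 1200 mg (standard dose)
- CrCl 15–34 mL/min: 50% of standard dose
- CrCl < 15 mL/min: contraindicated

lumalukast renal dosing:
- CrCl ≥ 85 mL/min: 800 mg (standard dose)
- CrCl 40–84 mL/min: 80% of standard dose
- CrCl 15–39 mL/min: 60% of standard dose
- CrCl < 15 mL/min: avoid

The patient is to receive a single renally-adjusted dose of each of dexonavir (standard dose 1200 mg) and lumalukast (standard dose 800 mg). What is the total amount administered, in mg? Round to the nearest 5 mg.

1840 mg

CrCl = (140 − 23) × 106.2 / (72 × 3.2) × 0.85 = 12425.4 / 230.40 × 0.85 ≈ 45.8 mL/min
CrCl ≈ 46 mL/min.
dexonavir: ≥ 35 mL/min → 100% of 1200 mg = 1200 mg.
lumalukast: 40–84 mL/min → 80% of 800 mg = 640 mg.
Total = 1200 + 640 = 1840 mg.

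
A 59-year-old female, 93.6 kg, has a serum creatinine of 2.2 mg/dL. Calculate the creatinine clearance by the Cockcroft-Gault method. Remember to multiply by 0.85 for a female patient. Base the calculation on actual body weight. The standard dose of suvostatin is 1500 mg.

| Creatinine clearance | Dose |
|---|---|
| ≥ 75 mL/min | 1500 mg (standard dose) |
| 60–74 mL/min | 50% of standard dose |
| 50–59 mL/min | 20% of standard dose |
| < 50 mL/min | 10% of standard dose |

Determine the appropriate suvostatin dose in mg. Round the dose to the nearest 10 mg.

CrCl = (140 − 59) × 93.6 / (72 × 2.2) × 0.85 = 7581.6 / 158.40 × 0.85 ≈ 40.7 mL/min
CrCl ≈ 41 mL/min → bracket < 50 mL/min.
10% of 1500 mg = 150 mg

150 mg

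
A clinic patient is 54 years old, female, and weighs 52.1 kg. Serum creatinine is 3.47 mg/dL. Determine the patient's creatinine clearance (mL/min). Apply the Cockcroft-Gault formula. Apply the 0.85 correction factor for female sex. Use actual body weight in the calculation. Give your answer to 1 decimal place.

CrCl = (140 − 54) × 52.1 / (72 × 3.47) × 0.85 = 4480.6 / 249.84 × 0.85 ≈ 15.2 mL/min

15.2 mL/min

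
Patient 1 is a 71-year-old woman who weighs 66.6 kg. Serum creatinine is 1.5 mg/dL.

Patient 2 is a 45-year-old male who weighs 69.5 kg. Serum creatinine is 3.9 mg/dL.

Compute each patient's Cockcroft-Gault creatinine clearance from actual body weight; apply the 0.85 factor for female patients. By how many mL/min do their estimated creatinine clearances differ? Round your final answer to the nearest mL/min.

Patient 1: CrCl = (140 − 71) × 66.6 / (72 × 1.5) × 0.85 = 4595.4 / 108.00 × 0.85 ≈ 36.2 mL/min
Patient 2: CrCl = (140 − 45) × 69.5 / (72 × 3.9) = 6602.5 / 280.80 ≈ 23.5 mL/min
|36.2 − 23.5| = 12.7 mL/min

13 mL/min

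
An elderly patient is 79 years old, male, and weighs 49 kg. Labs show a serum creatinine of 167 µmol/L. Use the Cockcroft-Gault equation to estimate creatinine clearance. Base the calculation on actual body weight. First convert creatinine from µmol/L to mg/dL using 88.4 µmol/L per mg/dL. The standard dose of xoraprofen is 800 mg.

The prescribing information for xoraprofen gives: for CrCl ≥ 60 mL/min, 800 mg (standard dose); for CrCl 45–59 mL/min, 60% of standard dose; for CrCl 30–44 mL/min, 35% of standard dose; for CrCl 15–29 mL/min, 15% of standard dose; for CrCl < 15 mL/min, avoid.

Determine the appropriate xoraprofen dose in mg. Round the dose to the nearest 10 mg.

SCr = 167 / 88.4 = 1.889 mg/dL
CrCl = (140 − 79) × 49 / (72 × 1.889) = 2989.0 / 136.01 ≈ 22.0 mL/min
CrCl ≈ 22 mL/min → bracket 15–29 mL/min.
15% of 800 mg = 120 mg

120 mg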